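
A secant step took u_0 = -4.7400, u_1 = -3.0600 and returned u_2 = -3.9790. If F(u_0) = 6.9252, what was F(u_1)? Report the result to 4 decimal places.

-8.3630

The secant line through (-4.7400, 6.9252) and (-3.0600, F(u_1)) crosses zero at u_2 = -3.9790.
So (-4.7400, 6.9252), (-3.0600, F(u_1)), (-3.9790, 0) are collinear:
F(u_1) = 6.9252 · (-3.0600 − (-3.9790)) / (-4.7400 − (-3.9790)) = 6.9252 · (0.919000)/(-0.761000) = -8.363021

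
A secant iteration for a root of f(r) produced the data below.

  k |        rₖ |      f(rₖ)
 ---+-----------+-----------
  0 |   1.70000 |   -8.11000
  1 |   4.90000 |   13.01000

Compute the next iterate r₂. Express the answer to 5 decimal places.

r₂ = 4.90000 − 13.01000·(4.90000 − 1.70000) / (13.01000 − (-8.11000))
   = 4.90000 − (41.6320000)/(21.1200000) = 2.9287879

2.92879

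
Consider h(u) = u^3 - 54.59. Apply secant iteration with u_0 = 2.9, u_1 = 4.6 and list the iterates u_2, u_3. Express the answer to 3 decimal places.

3.604, 3.757

h(2.9) = -30.20100, h(4.6) = 42.74600
u_2 = 4.60000 − 42.74600·(4.60000 − 2.90000) / (42.74600 − (-30.20100)) = 4.60000 − (72.66820)/(72.94700) = 3.60382
h(3.60382) = -7.78524
u_3 = 3.60382 − (-7.78524)·(3.60382 − 4.60000) / (-7.78524 − 42.74600) = 3.60382 − (7.75549)/(-50.53124) = 3.75730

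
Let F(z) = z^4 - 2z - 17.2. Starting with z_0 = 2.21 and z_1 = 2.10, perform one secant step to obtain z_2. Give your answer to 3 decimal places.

F(2.21) = 2.23443, F(2.10) = -1.95190
z_2 = 2.10000 − (-1.95190)·(2.10000 − 2.21000) / (-1.95190 − 2.23443) = 2.10000 − (0.21471)/(-4.18633) = 2.15129

2.151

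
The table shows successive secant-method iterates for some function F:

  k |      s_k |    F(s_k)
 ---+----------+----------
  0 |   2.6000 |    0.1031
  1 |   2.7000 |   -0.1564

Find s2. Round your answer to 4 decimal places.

s2 = 2.7000 − (-0.1564)·(2.7000 − 2.6000) / (-0.1564 − 0.1031)
   = 2.7000 − (-0.015640)/(-0.259500) = 2.639730

2.6397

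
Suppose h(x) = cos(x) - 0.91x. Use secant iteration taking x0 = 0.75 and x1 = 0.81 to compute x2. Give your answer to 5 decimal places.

h(0.75) = 0.0491889, h(0.81) = -0.0476016
x2 = 0.8100000 − (-0.0476016)·(0.8100000 − 0.7500000) / (-0.0476016 − 0.0491889) = 0.8100000 − (-0.0028561)/(-0.0967904) = 0.7804920

0.78049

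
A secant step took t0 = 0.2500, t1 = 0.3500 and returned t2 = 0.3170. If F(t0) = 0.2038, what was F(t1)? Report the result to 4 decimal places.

The secant line through (0.2500, 0.2038) and (0.3500, F(t1)) crosses zero at t2 = 0.3170.
So (0.2500, 0.2038), (0.3500, F(t1)), (0.3170, 0) are collinear:
F(t1) = 0.2038 · (0.3500 − 0.3170) / (0.2500 − 0.3170) = 0.2038 · (0.033000)/(-0.067000) = -0.100379

-0.1004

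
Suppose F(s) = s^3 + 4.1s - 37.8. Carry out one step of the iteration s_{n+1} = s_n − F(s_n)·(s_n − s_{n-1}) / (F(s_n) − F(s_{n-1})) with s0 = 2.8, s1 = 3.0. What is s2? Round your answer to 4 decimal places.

2.9489

F(2.8) = -4.368000, F(3.0) = 1.500000
s2 = 3.000000 − 1.500000·(3.000000 − 2.800000) / (1.500000 − (-4.368000)) = 3.000000 − (0.300000)/(5.868000) = 2.948875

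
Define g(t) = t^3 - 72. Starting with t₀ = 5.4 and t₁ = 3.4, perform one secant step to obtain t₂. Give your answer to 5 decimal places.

g(5.4) = 85.4640000, g(3.4) = -32.6960000
t₂ = 3.4000000 − (-32.6960000)·(3.4000000 − 5.4000000) / (-32.6960000 − 85.4640000) = 3.4000000 − (65.3920000)/(-118.1600000) = 3.9534191

3.95342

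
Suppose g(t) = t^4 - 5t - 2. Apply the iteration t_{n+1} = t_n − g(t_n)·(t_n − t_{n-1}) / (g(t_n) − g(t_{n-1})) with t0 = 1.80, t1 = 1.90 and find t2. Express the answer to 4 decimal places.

1.8247

g(1.80) = -0.502400, g(1.90) = 1.532100
t2 = 1.900000 − 1.532100·(1.900000 − 1.800000) / (1.532100 − (-0.502400)) = 1.900000 − (0.153210)/(2.034500) = 1.824694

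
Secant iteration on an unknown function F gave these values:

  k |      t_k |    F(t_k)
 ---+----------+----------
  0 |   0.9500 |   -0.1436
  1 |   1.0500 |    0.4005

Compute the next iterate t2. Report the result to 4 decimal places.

0.9764

t2 = 1.0500 − 0.4005·(1.0500 − 0.9500) / (0.4005 − (-0.1436))
   = 1.0500 − (0.040050)/(0.544100) = 0.976392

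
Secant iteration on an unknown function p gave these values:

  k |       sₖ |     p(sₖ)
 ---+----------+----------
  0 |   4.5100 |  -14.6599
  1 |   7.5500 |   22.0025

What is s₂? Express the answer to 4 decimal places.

5.7256

s₂ = 7.5500 − 22.0025·(7.5500 − 4.5100) / (22.0025 − (-14.6599))
   = 7.5500 − (66.887600)/(36.662400) = 5.725580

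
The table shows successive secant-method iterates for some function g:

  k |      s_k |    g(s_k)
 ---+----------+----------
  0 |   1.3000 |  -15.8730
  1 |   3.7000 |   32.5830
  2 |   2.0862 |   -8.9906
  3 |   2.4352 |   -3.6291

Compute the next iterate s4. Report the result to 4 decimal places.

s4 = 2.4352 − (-3.6291)·(2.4352 − 2.0862) / (-3.6291 − (-8.9906))
   = 2.4352 − (-1.266556)/(5.361500) = 2.671432

2.6714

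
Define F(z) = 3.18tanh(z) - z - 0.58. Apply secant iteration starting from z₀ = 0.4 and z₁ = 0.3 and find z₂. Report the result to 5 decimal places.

0.27450

F(0.4) = 0.2282377, F(0.3) = 0.0463741
z₂ = 0.3000000 − 0.0463741·(0.3000000 − 0.4000000) / (0.0463741 − 0.2282377) = 0.3000000 − (-0.0046374)/(-0.1818636) = 0.2745006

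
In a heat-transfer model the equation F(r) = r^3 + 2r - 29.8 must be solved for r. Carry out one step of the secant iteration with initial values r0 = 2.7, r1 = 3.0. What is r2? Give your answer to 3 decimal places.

F(2.7) = -4.71700, F(3.0) = 3.20000
r2 = 3.00000 − 3.20000·(3.00000 − 2.70000) / (3.20000 − (-4.71700)) = 3.00000 − (0.96000)/(7.91700) = 2.87874

2.879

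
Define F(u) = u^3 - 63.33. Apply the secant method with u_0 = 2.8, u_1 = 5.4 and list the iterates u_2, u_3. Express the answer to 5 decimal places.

3.59390, 3.86895

F(2.8) = -41.3780000, F(5.4) = 94.1340000
u_2 = 5.4000000 − 94.1340000·(5.4000000 − 2.8000000) / (94.1340000 − (-41.3780000)) = 5.4000000 − (244.7484000)/(135.5120000) = 3.5938987
F(3.5938987) = -16.9108169
u_3 = 3.5938987 − (-16.9108169)·(3.5938987 − 5.4000000) / (-16.9108169 − 94.1340000) = 3.5938987 − (30.5426485)/(-111.0448169) = 3.8689466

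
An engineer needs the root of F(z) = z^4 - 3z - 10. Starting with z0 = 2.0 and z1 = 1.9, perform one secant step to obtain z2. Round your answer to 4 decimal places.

F(2.0) = 0.000000, F(1.9) = -2.667900
z2 = 1.900000 − (-2.667900)·(1.900000 − 2.000000) / (-2.667900 − 0.000000) = 1.900000 − (0.266790)/(-2.667900) = 2.000000

2.0000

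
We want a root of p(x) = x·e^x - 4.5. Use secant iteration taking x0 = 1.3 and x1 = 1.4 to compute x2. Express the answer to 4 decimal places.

p(1.3) = 0.270086, p(1.4) = 1.177280
x2 = 1.400000 − 1.177280·(1.400000 − 1.300000) / (1.177280 − 0.270086) = 1.400000 − (0.117728)/(0.907194) = 1.270228

1.2702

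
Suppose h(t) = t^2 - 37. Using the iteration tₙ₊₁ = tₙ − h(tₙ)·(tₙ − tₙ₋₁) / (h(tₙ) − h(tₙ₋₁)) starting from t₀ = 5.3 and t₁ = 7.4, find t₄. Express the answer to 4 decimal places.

6.0828

h(5.3) = -8.910000, h(7.4) = 17.760000
t₂ = 7.400000 − 17.760000·(7.400000 − 5.300000) / (17.760000 − (-8.910000)) = 7.400000 − (37.296000)/(26.670000) = 6.001575
h(6.001575) = -0.981100
t₃ = 6.001575 − (-0.981100)·(6.001575 − 7.400000) / (-0.981100 − 17.760000) = 6.001575 − (1.371995)/(-18.741100) = 6.074783
h(6.074783) = -0.097016
t₄ = 6.074783 − (-0.097016)·(6.074783 − 6.001575) / (-0.097016 − (-0.981100)) = 6.074783 − (-0.007102)/(0.884084) = 6.082816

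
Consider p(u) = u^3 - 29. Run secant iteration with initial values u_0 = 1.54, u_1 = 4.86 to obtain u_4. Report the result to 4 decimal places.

p(1.54) = -25.347736, p(4.86) = 85.791256
u_2 = 4.860000 − 85.791256·(4.860000 − 1.540000) / (85.791256 − (-25.347736)) = 4.860000 − (284.826970)/(111.138992) = 2.297200
p(2.297200) = -16.877376
u_3 = 2.297200 − (-16.877376)·(2.297200 − 4.860000) / (-16.877376 − 85.791256) = 2.297200 − (43.253334)/(-102.668632) = 2.718491
p(2.718491) = -8.909826
u_4 = 2.718491 − (-8.909826)·(2.718491 − 2.297200) / (-8.909826 − (-16.877376)) = 2.718491 − (-3.753626)/(7.967550) = 3.189605

3.1896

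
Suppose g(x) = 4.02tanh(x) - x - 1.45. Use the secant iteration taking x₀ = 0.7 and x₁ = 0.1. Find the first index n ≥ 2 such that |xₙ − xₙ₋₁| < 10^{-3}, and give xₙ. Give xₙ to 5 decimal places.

n = 5, xₙ = 0.54402

g(0.7) = 0.2795585, g(0.1) = -1.1493347
x₂ = 0.1000000 − (-1.1493347)·(-0.6000000)/(-1.4288931) = 0.5826119;  |Δ| = 0.4826119
g(0.5826119) = 0.0761242
x₃ = 0.5826119 − 0.0761242·(0.4826119)/(1.2254588) = 0.5526326;  |Δ| = 0.0299793
g(0.5526326) = 0.0173799
x₄ = 0.5526326 − 0.0173799·(-0.0299793)/(-0.0587443) = 0.5437630;  |Δ| = 0.0088696
g(0.5437630) = -0.0005219
x₅ = 0.5437630 − (-0.0005219)·(-0.0088696)/(-0.0179018) = 0.5440216;  |Δ| = 0.0002586
|x₅ − x₄| = 0.0002586 < 10^{-3}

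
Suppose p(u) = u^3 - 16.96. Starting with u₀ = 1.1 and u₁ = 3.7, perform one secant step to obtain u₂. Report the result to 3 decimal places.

1.924

p(1.1) = -15.62900, p(3.7) = 33.69300
u₂ = 3.70000 − 33.69300·(3.70000 − 1.10000) / (33.69300 − (-15.62900)) = 3.70000 − (87.60180)/(49.32200) = 1.92388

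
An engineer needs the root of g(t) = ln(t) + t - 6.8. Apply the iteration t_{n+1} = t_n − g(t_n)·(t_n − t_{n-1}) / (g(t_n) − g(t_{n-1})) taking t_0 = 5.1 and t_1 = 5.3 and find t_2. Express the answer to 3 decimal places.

g(5.1) = -0.07076, g(5.3) = 0.16771
t_2 = 5.30000 − 0.16771·(5.30000 − 5.10000) / (0.16771 − (-0.07076)) = 5.30000 − (0.03354)/(0.23847) = 5.15935

5.159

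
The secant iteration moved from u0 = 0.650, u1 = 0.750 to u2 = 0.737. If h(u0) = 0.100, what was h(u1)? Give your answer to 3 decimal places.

-0.015

The secant line through (0.650, 0.100) and (0.750, h(u1)) crosses zero at u2 = 0.737.
So (0.650, 0.100), (0.750, h(u1)), (0.737, 0) are collinear:
h(u1) = 0.100 · (0.750 − 0.737) / (0.650 − 0.737) = 0.100 · (0.01300)/(-0.08700) = -0.01494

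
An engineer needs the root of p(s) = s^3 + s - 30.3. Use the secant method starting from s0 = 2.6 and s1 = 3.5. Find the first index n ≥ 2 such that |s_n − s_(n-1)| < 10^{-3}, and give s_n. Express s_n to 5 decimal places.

p(2.6) = -10.1240000, p(3.5) = 16.0750000
s2 = 3.5000000 − 16.0750000·(0.9000000)/(26.1990000) = 2.9477843;  |Δ| = 0.5522157
p(2.9477843) = -1.7376446
s3 = 2.9477843 − (-1.7376446)·(-0.5522157)/(-17.8126446) = 3.0016536;  |Δ| = 0.0538693
p(3.0016536) = -0.2536756
s4 = 3.0016536 − (-0.2536756)·(0.0538693)/(1.4839690) = 3.0108622;  |Δ| = 0.0092086
p(3.0108622) = 0.0052047
s5 = 3.0108622 − 0.0052047·(0.0092086)/(0.2588803) = 3.0106771;  |Δ| = 0.0001851
|s5 − s4| = 0.0001851 < 10^{-3}

n = 5, s_n = 3.01068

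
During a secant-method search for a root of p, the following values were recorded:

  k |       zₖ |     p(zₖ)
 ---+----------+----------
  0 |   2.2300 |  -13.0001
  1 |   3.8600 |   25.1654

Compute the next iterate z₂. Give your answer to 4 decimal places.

z₂ = 3.8600 − 25.1654·(3.8600 − 2.2300) / (25.1654 − (-13.0001))
   = 3.8600 − (41.019602)/(38.165500) = 2.785218

2.7852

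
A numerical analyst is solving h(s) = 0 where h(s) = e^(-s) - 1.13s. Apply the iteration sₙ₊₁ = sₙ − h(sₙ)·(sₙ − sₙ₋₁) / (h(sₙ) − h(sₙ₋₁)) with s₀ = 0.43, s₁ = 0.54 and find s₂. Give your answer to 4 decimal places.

h(0.43) = 0.164609, h(0.54) = -0.027452
s₂ = 0.540000 − (-0.027452)·(0.540000 − 0.430000) / (-0.027452 − 0.164609) = 0.540000 − (-0.003020)/(-0.192061) = 0.524277

0.5243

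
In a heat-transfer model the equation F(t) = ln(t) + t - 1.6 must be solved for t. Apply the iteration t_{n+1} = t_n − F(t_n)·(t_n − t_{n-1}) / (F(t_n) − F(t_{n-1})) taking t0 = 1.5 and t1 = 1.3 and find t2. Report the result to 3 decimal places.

F(1.5) = 0.30547, F(1.3) = -0.03764
t2 = 1.30000 − (-0.03764)·(1.30000 − 1.50000) / (-0.03764 − 0.30547) = 1.30000 − (0.00753)/(-0.34310) = 1.32194

1.322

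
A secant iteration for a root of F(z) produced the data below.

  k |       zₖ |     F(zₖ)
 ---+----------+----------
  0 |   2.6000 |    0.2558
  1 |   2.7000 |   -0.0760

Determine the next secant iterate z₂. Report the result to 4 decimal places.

2.6771

z₂ = 2.7000 − (-0.0760)·(2.7000 − 2.6000) / (-0.0760 − 0.2558)
   = 2.7000 − (-0.007600)/(-0.331800) = 2.677095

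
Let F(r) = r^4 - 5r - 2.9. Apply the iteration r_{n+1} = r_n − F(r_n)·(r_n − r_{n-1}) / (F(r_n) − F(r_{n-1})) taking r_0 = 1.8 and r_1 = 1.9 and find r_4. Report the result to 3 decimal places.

1.871

F(1.8) = -1.40240, F(1.9) = 0.63210
r_2 = 1.90000 − 0.63210·(1.90000 − 1.80000) / (0.63210 − (-1.40240)) = 1.90000 − (0.06321)/(2.03450) = 1.86893
F(1.86893) = -0.04428
r_3 = 1.86893 − (-0.04428)·(1.86893 − 1.90000) / (-0.04428 − 0.63210) = 1.86893 − (0.00138)/(-0.67638) = 1.87097
F(1.87097) = -0.00125
r_4 = 1.87097 − (-0.00125)·(1.87097 − 1.86893) / (-0.00125 − (-0.04428)) = 1.87097 − (0.00000)/(0.04303) = 1.87102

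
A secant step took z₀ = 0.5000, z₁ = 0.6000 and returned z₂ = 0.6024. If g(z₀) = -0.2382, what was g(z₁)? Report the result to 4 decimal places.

The secant line through (0.5000, -0.2382) and (0.6000, g(z₁)) crosses zero at z₂ = 0.6024.
So (0.5000, -0.2382), (0.6000, g(z₁)), (0.6024, 0) are collinear:
g(z₁) = -0.2382 · (0.6000 − 0.6024) / (0.5000 − 0.6024) = -0.2382 · (-0.002400)/(-0.102400) = -0.005583

-0.0056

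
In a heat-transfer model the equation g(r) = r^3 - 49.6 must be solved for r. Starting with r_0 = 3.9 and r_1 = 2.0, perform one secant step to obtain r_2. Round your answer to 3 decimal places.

3.540

g(3.9) = 9.71900, g(2.0) = -41.60000
r_2 = 2.00000 − (-41.60000)·(2.00000 − 3.90000) / (-41.60000 − 9.71900) = 2.00000 − (79.04000)/(-51.31900) = 3.54017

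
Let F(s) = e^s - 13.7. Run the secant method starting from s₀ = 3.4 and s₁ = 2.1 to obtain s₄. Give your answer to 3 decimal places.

2.612

F(3.4) = 16.26410, F(2.1) = -5.53383
s₂ = 2.10000 − (-5.53383)·(2.10000 − 3.40000) / (-5.53383 − 16.26410) = 2.10000 − (7.19398)/(-21.79793) = 2.43003
F(2.43003) = -2.34077
s₃ = 2.43003 − (-2.34077)·(2.43003 − 2.10000) / (-2.34077 − (-5.53383)) = 2.43003 − (-0.77253)/(3.19306) = 2.67197
F(2.67197) = 0.76844
s₄ = 2.67197 − 0.76844·(2.67197 − 2.43003) / (0.76844 − (-2.34077)) = 2.67197 − (0.18592)/(3.10921) = 2.61217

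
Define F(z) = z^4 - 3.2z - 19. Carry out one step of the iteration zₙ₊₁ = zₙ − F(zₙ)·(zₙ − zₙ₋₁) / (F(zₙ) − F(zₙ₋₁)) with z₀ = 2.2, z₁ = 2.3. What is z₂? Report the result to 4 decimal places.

F(2.2) = -2.614400, F(2.3) = 1.624100
z₂ = 2.300000 − 1.624100·(2.300000 − 2.200000) / (1.624100 − (-2.614400)) = 2.300000 − (0.162410)/(4.238500) = 2.261682

2.2617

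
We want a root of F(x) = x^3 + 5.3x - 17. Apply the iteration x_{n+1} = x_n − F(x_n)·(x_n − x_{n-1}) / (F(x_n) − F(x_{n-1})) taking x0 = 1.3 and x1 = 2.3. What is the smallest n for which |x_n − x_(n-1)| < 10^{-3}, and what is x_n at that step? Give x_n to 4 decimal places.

F(1.3) = -7.913000, F(2.3) = 7.357000
x2 = 2.300000 − 7.357000·(1.000000)/(15.270000) = 1.818206;  |Δ| = 0.481794
F(1.818206) = -1.352756
x3 = 1.818206 − (-1.352756)·(-0.481794)/(-8.709756) = 1.893036;  |Δ| = 0.074830
F(1.893036) = -0.183061
x4 = 1.893036 − (-0.183061)·(0.074830)/(1.169695) = 1.904747;  |Δ| = 0.011711
F(1.904747) = 0.005692
x5 = 1.904747 − 0.005692·(0.011711)/(0.188753) = 1.904393;  |Δ| = 0.000353
|x5 − x4| = 0.000353 < 10^{-3}

n = 5, x_n = 1.9044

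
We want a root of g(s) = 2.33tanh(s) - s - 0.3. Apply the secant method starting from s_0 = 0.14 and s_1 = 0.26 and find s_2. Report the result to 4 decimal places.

g(0.14) = -0.115915, g(0.26) = 0.032509
s_2 = 0.260000 − 0.032509·(0.260000 − 0.140000) / (0.032509 − (-0.115915)) = 0.260000 − (0.003901)/(0.148423) = 0.233717

0.2337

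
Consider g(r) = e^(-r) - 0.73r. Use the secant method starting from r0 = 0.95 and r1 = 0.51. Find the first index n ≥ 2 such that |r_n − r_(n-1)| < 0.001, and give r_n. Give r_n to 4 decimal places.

n = 4, r_n = 0.6883

g(0.95) = -0.306759, g(0.51) = 0.228196
r2 = 0.510000 − 0.228196·(-0.440000)/(0.534955) = 0.697691;  |Δ| = 0.187691
g(0.697691) = -0.011581
r3 = 0.697691 − (-0.011581)·(0.187691)/(-0.239777) = 0.688626;  |Δ| = 0.009065
g(0.688626) = -0.000431
r4 = 0.688626 − (-0.000431)·(-0.009065)/(0.011150) = 0.688275;  |Δ| = 0.000350
|r4 − r3| = 0.000350 < 0.001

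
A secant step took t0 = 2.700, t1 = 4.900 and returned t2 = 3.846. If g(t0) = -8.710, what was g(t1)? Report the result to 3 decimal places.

8.011

The secant line through (2.700, -8.710) and (4.900, g(t1)) crosses zero at t2 = 3.846.
So (2.700, -8.710), (4.900, g(t1)), (3.846, 0) are collinear:
g(t1) = -8.710 · (4.900 − 3.846) / (2.700 − 3.846) = -8.710 · (1.05400)/(-1.14600) = 8.01077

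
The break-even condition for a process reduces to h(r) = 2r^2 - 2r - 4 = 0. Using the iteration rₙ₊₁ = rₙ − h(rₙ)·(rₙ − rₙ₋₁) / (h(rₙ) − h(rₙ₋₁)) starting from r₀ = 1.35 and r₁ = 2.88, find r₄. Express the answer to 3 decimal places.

2.003

h(1.35) = -3.05500, h(2.88) = 6.82880
r₂ = 2.88000 − 6.82880·(2.88000 − 1.35000) / (6.82880 − (-3.05500)) = 2.88000 − (10.44806)/(9.88380) = 1.82291
h(1.82291) = -0.99982
r₃ = 1.82291 − (-0.99982)·(1.82291 − 2.88000) / (-0.99982 − 6.82880) = 1.82291 − (1.05690)/(-7.82862) = 1.95791
h(1.95791) = -0.24897
r₄ = 1.95791 − (-0.24897)·(1.95791 − 1.82291) / (-0.24897 − (-0.99982)) = 1.95791 − (-0.03361)/(0.75085) = 2.00268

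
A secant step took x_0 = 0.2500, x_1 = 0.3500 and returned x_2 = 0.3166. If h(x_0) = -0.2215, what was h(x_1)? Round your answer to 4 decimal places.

0.1111

The secant line through (0.2500, -0.2215) and (0.3500, h(x_1)) crosses zero at x_2 = 0.3166.
So (0.2500, -0.2215), (0.3500, h(x_1)), (0.3166, 0) are collinear:
h(x_1) = -0.2215 · (0.3500 − 0.3166) / (0.2500 − 0.3166) = -0.2215 · (0.033400)/(-0.066600) = 0.111083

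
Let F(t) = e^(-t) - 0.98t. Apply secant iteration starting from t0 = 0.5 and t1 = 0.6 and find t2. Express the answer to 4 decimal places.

0.5748

F(0.5) = 0.116531, F(0.6) = -0.039188
t2 = 0.600000 − (-0.039188)·(0.600000 − 0.500000) / (-0.039188 − 0.116531) = 0.600000 − (-0.003919)/(-0.155719) = 0.574834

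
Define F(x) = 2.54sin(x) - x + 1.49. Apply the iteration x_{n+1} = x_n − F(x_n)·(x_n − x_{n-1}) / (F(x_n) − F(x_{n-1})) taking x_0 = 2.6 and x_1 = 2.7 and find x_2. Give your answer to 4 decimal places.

2.6616

F(2.6) = 0.199373, F(2.7) = -0.124455
x_2 = 2.700000 − (-0.124455)·(2.700000 − 2.600000) / (-0.124455 − 0.199373) = 2.700000 − (-0.012446)/(-0.323829) = 2.661568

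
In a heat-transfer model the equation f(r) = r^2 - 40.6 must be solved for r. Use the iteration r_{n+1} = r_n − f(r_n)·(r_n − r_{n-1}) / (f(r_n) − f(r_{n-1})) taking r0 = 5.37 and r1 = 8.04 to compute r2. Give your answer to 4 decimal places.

6.2472

f(5.37) = -11.763100, f(8.04) = 24.041600
r2 = 8.040000 − 24.041600·(8.040000 − 5.370000) / (24.041600 − (-11.763100)) = 8.040000 − (64.191072)/(35.804700) = 6.247189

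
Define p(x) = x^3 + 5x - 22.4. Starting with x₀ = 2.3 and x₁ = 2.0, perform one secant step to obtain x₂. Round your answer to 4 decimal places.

2.2329

p(2.3) = 1.267000, p(2.0) = -4.400000
x₂ = 2.000000 − (-4.400000)·(2.000000 − 2.300000) / (-4.400000 − 1.267000) = 2.000000 − (1.320000)/(-5.667000) = 2.232927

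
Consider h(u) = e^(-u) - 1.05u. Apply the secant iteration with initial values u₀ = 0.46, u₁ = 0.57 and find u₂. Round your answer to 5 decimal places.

h(0.46) = 0.1482836, h(0.57) = -0.0329746
u₂ = 0.5700000 − (-0.0329746)·(0.5700000 − 0.4600000) / (-0.0329746 − 0.1482836) = 0.5700000 − (-0.0036272)/(-0.1812582) = 0.5499888

0.54999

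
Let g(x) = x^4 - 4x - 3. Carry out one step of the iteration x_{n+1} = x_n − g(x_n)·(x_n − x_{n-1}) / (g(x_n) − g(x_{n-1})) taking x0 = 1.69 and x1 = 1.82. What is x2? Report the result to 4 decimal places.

1.7808

g(1.69) = -1.602693, g(1.82) = 0.691994
x2 = 1.820000 − 0.691994·(1.820000 − 1.690000) / (0.691994 − (-1.602693)) = 1.820000 − (0.089959)/(2.294687) = 1.780797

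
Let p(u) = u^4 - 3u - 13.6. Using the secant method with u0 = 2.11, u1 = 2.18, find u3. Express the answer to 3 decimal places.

2.113

p(2.11) = -0.10881, p(2.18) = 2.44531
u2 = 2.18000 − 2.44531·(2.18000 − 2.11000) / (2.44531 − (-0.10881)) = 2.18000 − (0.17117)/(2.55411) = 2.11298
p(2.11298) = -0.00546
u3 = 2.11298 − (-0.00546)·(2.11298 − 2.18000) / (-0.00546 − 2.44531) = 2.11298 − (0.00037)/(-2.45077) = 2.11313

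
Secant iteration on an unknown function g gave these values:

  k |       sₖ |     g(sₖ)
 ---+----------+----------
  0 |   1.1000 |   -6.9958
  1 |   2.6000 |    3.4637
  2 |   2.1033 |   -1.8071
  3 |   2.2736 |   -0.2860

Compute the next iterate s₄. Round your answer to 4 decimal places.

s₄ = 2.2736 − (-0.2860)·(2.2736 − 2.1033) / (-0.2860 − (-1.8071))
   = 2.2736 − (-0.048706)/(1.521100) = 2.305620

2.3056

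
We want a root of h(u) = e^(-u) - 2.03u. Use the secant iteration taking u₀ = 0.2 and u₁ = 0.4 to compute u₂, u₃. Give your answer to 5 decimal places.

0.34889, 0.34787

h(0.2) = 0.4127308, h(0.4) = -0.1416800
u₂ = 0.4000000 − (-0.1416800)·(0.4000000 − 0.2000000) / (-0.1416800 − 0.4127308) = 0.4000000 − (-0.0283360)/(-0.5544107) = 0.3488899
h(0.3488899) = -0.0027757
u₃ = 0.3488899 − (-0.0027757)·(0.3488899 − 0.4000000) / (-0.0027757 − (-0.1416800)) = 0.3488899 − (0.0001419)/(0.1389043) = 0.3478686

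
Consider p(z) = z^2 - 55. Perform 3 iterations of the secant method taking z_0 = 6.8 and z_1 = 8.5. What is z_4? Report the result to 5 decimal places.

p(6.8) = -8.7600000, p(8.5) = 17.2500000
z_2 = 8.5000000 − 17.2500000·(8.5000000 − 6.8000000) / (17.2500000 − (-8.7600000)) = 8.5000000 − (29.3250000)/(26.0100000) = 7.3725490
p(7.3725490) = -0.6455210
z_3 = 7.3725490 − (-0.6455210)·(7.3725490 − 8.5000000) / (-0.6455210 − 17.2500000) = 7.3725490 − (0.7277932)/(-17.8955210) = 7.4132180
p(7.4132180) = -0.0441984
z_4 = 7.4132180 − (-0.0441984)·(7.4132180 − 7.3725490) / (-0.0441984 − (-0.6455210)) = 7.4132180 − (-0.0017975)/(0.6013226) = 7.4162073

7.41621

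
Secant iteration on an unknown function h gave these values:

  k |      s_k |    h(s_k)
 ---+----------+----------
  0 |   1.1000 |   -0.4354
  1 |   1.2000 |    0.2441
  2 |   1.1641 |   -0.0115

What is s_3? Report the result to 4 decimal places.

1.1657

s_3 = 1.1641 − (-0.0115)·(1.1641 − 1.2000) / (-0.0115 − 0.2441)
   = 1.1641 − (0.000413)/(-0.255600) = 1.165715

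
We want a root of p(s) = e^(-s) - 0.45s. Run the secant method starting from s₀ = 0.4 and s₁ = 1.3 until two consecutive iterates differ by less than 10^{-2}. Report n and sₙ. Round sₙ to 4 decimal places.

p(0.4) = 0.490320, p(1.3) = -0.312468
s₂ = 1.300000 − (-0.312468)·(0.900000)/(-0.802788) = 0.949694;  |Δ| = 0.350306
p(0.949694) = -0.040503
s₃ = 0.949694 − (-0.040503)·(-0.350306)/(0.271965) = 0.897524;  |Δ| = 0.052170
p(0.897524) = 0.003692
s₄ = 0.897524 − 0.003692·(-0.052170)/(0.044195) = 0.901882;  |Δ| = 0.004358
|s₄ − s₃| = 0.004358 < 10^{-2}

n = 4, sₙ = 0.9019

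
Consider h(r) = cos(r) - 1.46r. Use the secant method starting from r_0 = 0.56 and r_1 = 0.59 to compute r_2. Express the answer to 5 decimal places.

h(0.56) = 0.0296551, h(0.59) = -0.0304593
r_2 = 0.5900000 − (-0.0304593)·(0.5900000 − 0.5600000) / (-0.0304593 − 0.0296551) = 0.5900000 − (-0.0009138)/(-0.0601144) = 0.5747993

0.57480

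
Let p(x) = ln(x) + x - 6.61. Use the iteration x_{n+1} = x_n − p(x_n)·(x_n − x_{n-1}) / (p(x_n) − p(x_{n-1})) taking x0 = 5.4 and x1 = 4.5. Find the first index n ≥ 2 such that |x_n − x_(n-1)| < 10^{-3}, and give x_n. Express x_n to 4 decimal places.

n = 4, x_n = 5.0005

p(5.4) = 0.476399, p(4.5) = -0.605923
x2 = 4.500000 − (-0.605923)·(-0.900000)/(-1.082322) = 5.003852;  |Δ| = 0.503852
p(5.003852) = 0.004061
x3 = 5.003852 − 0.004061·(0.503852)/(0.609983) = 5.000498;  |Δ| = 0.003354
p(5.000498) = 0.000036
x4 = 5.000498 − 0.000036·(-0.003354)/(-0.004025) = 5.000468;  |Δ| = 0.000030
|x4 − x3| = 0.000030 < 10^{-3}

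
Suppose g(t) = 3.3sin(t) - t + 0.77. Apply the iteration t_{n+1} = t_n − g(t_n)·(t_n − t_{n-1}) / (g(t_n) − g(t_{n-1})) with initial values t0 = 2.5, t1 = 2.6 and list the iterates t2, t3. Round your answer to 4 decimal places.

g(2.5) = 0.244958, g(2.6) = -0.128845
t2 = 2.600000 − (-0.128845)·(2.600000 − 2.500000) / (-0.128845 − 0.244958) = 2.600000 − (-0.012885)/(-0.373804) = 2.565531
g(2.565531) = 0.002062
t3 = 2.565531 − 0.002062·(2.565531 − 2.600000) / (0.002062 − (-0.128845)) = 2.565531 − (-0.000071)/(0.130907) = 2.566074

2.5655, 2.5661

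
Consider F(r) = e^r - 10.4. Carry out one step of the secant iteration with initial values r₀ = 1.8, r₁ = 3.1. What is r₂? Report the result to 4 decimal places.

2.1502

F(1.8) = -4.350353, F(3.1) = 11.797951
r₂ = 3.100000 − 11.797951·(3.100000 − 1.800000) / (11.797951 − (-4.350353)) = 3.100000 − (15.337337)/(16.148304) = 2.150220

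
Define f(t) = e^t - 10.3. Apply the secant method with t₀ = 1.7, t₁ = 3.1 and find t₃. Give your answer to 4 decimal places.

f(1.7) = -4.826053, f(3.1) = 11.897951
t₂ = 3.100000 − 11.897951·(3.100000 − 1.700000) / (11.897951 − (-4.826053)) = 3.100000 − (16.657132)/(16.724004) = 2.103999
f(2.103999) = -2.101112
t₃ = 2.103999 − (-2.101112)·(2.103999 − 3.100000) / (-2.101112 − 11.897951) = 2.103999 − (2.092710)/(-13.999063) = 2.253488

2.2535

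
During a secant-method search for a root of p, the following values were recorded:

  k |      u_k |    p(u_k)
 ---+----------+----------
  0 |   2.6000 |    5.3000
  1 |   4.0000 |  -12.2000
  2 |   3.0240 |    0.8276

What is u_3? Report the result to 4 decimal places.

3.0860

u_3 = 3.0240 − 0.8276·(3.0240 − 4.0000) / (0.8276 − (-12.2000))
   = 3.0240 − (-0.807738)/(13.027600) = 3.086002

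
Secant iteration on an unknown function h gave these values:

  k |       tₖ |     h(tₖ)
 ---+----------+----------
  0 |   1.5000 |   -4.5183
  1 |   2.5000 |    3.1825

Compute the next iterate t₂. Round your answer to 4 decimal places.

t₂ = 2.5000 − 3.1825·(2.5000 − 1.5000) / (3.1825 − (-4.5183))
   = 2.5000 − (3.182500)/(7.700800) = 2.086731

2.0867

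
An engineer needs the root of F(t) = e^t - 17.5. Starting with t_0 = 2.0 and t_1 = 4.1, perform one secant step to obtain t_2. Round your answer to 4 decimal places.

F(2.0) = -10.110944, F(4.1) = 42.840288
t_2 = 4.100000 − 42.840288·(4.100000 − 2.000000) / (42.840288 − (-10.110944)) = 4.100000 − (89.964604)/(52.951231) = 2.400991

2.4010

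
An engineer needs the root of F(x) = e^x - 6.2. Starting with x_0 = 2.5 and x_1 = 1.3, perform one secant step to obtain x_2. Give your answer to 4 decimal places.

1.6567

F(2.5) = 5.982494, F(1.3) = -2.530703
x_2 = 1.300000 − (-2.530703)·(1.300000 − 2.500000) / (-2.530703 − 5.982494) = 1.300000 − (3.036844)/(-8.513197) = 1.656722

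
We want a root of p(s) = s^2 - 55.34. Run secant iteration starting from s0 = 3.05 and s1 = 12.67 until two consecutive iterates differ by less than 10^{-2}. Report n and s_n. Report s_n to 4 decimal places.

n = 6, s_n = 7.4391

p(3.05) = -46.037500, p(12.67) = 105.188900
s2 = 12.670000 − 105.188900·(9.620000)/(151.226400) = 5.978594;  |Δ| = 6.691406
p(5.978594) = -19.596412
s3 = 5.978594 − (-19.596412)·(-6.691406)/(-124.785312) = 7.029419;  |Δ| = 1.050825
p(7.029419) = -5.927264
s4 = 7.029419 − (-5.927264)·(1.050825)/(13.669148) = 7.485082;  |Δ| = 0.455663
p(7.485082) = 0.686450
s5 = 7.485082 − 0.686450·(0.455663)/(6.613714) = 7.437788;  |Δ| = 0.047294
p(7.437788) = -0.019313
s6 = 7.437788 − (-0.019313)·(-0.047294)/(-0.705763) = 7.439082;  |Δ| = 0.001294
|s6 − s5| = 0.001294 < 10^{-2}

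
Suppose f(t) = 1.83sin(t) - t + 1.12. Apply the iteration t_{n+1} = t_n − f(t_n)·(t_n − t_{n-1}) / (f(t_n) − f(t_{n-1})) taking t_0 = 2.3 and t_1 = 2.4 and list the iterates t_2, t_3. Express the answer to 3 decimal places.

2.381, 2.381

f(2.3) = 0.18464, f(2.4) = -0.04390
t_2 = 2.40000 − (-0.04390)·(2.40000 − 2.30000) / (-0.04390 − 0.18464) = 2.40000 − (-0.00439)/(-0.22854) = 2.38079
f(2.38079) = 0.00100
t_3 = 2.38079 − 0.00100·(2.38079 − 2.40000) / (0.00100 − (-0.04390)) = 2.38079 − (-0.00002)/(0.04490) = 2.38122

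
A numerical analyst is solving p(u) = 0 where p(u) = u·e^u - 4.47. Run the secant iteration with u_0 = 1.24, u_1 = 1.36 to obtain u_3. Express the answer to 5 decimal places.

p(1.24) = -0.1850393, p(1.36) = 0.8288229
u_2 = 1.3600000 − 0.8288229·(1.3600000 − 1.2400000) / (0.8288229 − (-0.1850393)) = 1.3600000 − (0.0994587)/(1.0138622) = 1.2619011
p(1.2619011) = -0.0128011
u_3 = 1.2619011 − (-0.0128011)·(1.2619011 − 1.3600000) / (-0.0128011 − 0.8288229) = 1.2619011 − (0.0012558)/(-0.8416240) = 1.2633932

1.26339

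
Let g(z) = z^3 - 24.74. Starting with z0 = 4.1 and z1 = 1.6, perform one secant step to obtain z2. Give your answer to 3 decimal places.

g(4.1) = 44.18100, g(1.6) = -20.64400
z2 = 1.60000 − (-20.64400)·(1.60000 − 4.10000) / (-20.64400 − 44.18100) = 1.60000 − (51.61000)/(-64.82500) = 2.39614

2.396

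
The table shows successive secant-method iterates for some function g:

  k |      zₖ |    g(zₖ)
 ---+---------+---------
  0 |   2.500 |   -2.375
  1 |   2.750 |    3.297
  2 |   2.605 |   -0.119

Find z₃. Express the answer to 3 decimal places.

z₃ = 2.605 − (-0.119)·(2.605 − 2.750) / (-0.119 − 3.297)
   = 2.605 − (0.01726)/(-3.41600) = 2.61005

2.610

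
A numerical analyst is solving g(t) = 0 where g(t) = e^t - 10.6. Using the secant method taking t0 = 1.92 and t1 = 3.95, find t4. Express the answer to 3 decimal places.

g(1.92) = -3.77904, g(3.95) = 41.33537
t2 = 3.95000 − 41.33537·(3.95000 − 1.92000) / (41.33537 − (-3.77904)) = 3.95000 − (83.91079)/(45.11441) = 2.09004
g(2.09004) = -2.51473
t3 = 2.09004 − (-2.51473)·(2.09004 − 3.95000) / (-2.51473 − 41.33537) = 2.09004 − (4.67728)/(-43.85009) = 2.19671
g(2.19671) = -1.60463
t4 = 2.19671 − (-1.60463)·(2.19671 − 2.09004) / (-1.60463 − (-2.51473)) = 2.19671 − (-0.17116)/(0.91009) = 2.38478

2.385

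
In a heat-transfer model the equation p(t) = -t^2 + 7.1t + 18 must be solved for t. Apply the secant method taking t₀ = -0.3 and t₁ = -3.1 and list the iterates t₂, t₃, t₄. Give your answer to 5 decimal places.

p(-0.3) = 15.7800000, p(-3.1) = -13.6200000
t₂ = -3.1000000 − (-13.6200000)·(-3.1000000 − (-0.3000000)) / (-13.6200000 − 15.7800000) = -3.1000000 − (38.1360000)/(-29.4000000) = -1.8028571
p(-1.8028571) = 1.9494204
t₃ = -1.8028571 − 1.9494204·(-1.8028571 − (-3.1000000)) / (1.9494204 − (-13.6200000)) = -1.8028571 − (2.5286768)/(15.5694204) = -1.9652702
p(-1.9652702) = 0.1842949
t₄ = -1.9652702 − 0.1842949·(-1.9652702 − (-1.8028571)) / (0.1842949 − 1.9494204) = -1.9652702 − (-0.0299319)/(-1.7651255) = -1.9822275

-1.80286, -1.96527, -1.98223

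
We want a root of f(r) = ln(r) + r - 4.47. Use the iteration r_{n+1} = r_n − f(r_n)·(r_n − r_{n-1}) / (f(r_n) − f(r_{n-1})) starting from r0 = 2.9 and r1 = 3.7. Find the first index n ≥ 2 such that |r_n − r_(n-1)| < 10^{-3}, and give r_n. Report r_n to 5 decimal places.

n = 4, r_n = 3.28165

f(2.9) = -0.5052893, f(3.7) = 0.5383328
r2 = 3.7000000 − 0.5383328·(0.8000000)/(1.0436221) = 3.2873350;  |Δ| = 0.4126650
f(3.2873350) = 0.0074123
r3 = 3.2873350 − 0.0074123·(-0.4126650)/(-0.5309205) = 3.2815738;  |Δ| = 0.0057613
f(3.2815738) = -0.0001031
r4 = 3.2815738 − (-0.0001031)·(-0.0057613)/(-0.0075154) = 3.2816528;  |Δ| = 0.0000791
|r4 − r3| = 0.0000791 < 10^{-3}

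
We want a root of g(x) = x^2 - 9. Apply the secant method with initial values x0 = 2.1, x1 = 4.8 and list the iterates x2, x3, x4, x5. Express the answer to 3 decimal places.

g(2.1) = -4.59000, g(4.8) = 14.04000
x2 = 4.80000 − 14.04000·(4.80000 − 2.10000) / (14.04000 − (-4.59000)) = 4.80000 − (37.90800)/(18.63000) = 2.76522
g(2.76522) = -1.35357
x3 = 2.76522 − (-1.35357)·(2.76522 − 4.80000) / (-1.35357 − 14.04000) = 2.76522 − (2.75423)/(-15.39357) = 2.94414
g(2.94414) = -0.33205
x4 = 2.94414 − (-0.33205)·(2.94414 − 2.76522) / (-0.33205 − (-1.35357)) = 2.94414 − (-0.05941)/(1.02152) = 3.00230
g(3.00230) = 0.01379
x5 = 3.00230 − 0.01379·(3.00230 − 2.94414) / (0.01379 − (-0.33205)) = 3.00230 − (0.00080)/(0.34584) = 2.99998

2.765, 2.944, 3.002, 3.000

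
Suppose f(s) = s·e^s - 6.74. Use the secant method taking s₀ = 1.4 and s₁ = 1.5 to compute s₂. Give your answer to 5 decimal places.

f(1.4) = -1.0627200, f(1.5) = -0.0174664
s₂ = 1.5000000 − (-0.0174664)·(1.5000000 − 1.4000000) / (-0.0174664 − (-1.0627200)) = 1.5000000 − (-0.0017466)/(1.0452537) = 1.5016710

1.50167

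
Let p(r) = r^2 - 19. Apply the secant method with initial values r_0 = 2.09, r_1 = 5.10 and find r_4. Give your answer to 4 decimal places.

p(2.09) = -14.631900, p(5.10) = 7.010000
r_2 = 5.100000 − 7.010000·(5.100000 − 2.090000) / (7.010000 − (-14.631900)) = 5.100000 − (21.100100)/(21.641900) = 4.125035
p(4.125035) = -1.984088
r_3 = 4.125035 − (-1.984088)·(4.125035 − 5.100000) / (-1.984088 − 7.010000) = 4.125035 − (1.934417)/(-8.994088) = 4.340111
p(4.340111) = -0.163434
r_4 = 4.340111 − (-0.163434)·(4.340111 − 4.125035) / (-0.163434 − (-1.984088)) = 4.340111 − (-0.035151)/(1.820654) = 4.359418

4.3594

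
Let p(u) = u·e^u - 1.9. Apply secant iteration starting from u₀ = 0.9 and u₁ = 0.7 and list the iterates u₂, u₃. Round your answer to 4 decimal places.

p(0.9) = 0.313643, p(0.7) = -0.490373
u₂ = 0.700000 − (-0.490373)·(0.700000 − 0.900000) / (-0.490373 − 0.313643) = 0.700000 − (0.098075)/(-0.804016) = 0.821981
p(0.821981) = -0.029992
u₃ = 0.821981 − (-0.029992)·(0.821981 − 0.700000) / (-0.029992 − (-0.490373)) = 0.821981 − (-0.003658)/(0.460381) = 0.829927

0.8220, 0.8299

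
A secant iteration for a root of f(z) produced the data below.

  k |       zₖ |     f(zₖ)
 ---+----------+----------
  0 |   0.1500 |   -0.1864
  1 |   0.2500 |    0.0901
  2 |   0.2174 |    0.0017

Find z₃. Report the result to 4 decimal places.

0.2168

z₃ = 0.2174 − 0.0017·(0.2174 − 0.2500) / (0.0017 − 0.0901)
   = 0.2174 − (-0.000055)/(-0.088400) = 0.216773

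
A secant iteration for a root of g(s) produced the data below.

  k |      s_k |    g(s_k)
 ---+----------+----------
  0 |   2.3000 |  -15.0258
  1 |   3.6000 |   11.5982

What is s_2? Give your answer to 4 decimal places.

3.0337

s_2 = 3.6000 − 11.5982·(3.6000 − 2.3000) / (11.5982 − (-15.0258))
   = 3.6000 − (15.077660)/(26.624000) = 3.033682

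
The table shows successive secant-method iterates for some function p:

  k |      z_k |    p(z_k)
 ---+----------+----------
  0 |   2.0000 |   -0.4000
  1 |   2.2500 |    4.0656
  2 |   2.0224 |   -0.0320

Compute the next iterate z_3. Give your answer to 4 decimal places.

2.0242

z_3 = 2.0224 − (-0.0320)·(2.0224 − 2.2500) / (-0.0320 − 4.0656)
   = 2.0224 − (0.007283)/(-4.097600) = 2.024177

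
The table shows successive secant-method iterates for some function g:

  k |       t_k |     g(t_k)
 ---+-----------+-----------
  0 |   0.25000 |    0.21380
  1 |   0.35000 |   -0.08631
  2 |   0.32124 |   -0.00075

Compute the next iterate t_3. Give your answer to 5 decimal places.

t_3 = 0.32124 − (-0.00075)·(0.32124 − 0.35000) / (-0.00075 − (-0.08631))
   = 0.32124 − (0.0000216)/(0.0855600) = 0.3209879

0.32099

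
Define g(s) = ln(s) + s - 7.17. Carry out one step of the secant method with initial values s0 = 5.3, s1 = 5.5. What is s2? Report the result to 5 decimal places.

5.47068

g(5.3) = -0.2022932, g(5.5) = 0.0347481
s2 = 5.5000000 − 0.0347481·(5.5000000 − 5.3000000) / (0.0347481 − (-0.2022932)) = 5.5000000 − (0.0069496)/(0.2370413) = 5.4706818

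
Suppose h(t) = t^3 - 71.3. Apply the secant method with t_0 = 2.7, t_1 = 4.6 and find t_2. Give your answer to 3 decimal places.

3.963

h(2.7) = -51.61700, h(4.6) = 26.03600
t_2 = 4.60000 − 26.03600·(4.60000 − 2.70000) / (26.03600 − (-51.61700)) = 4.60000 − (49.46840)/(77.65300) = 3.96296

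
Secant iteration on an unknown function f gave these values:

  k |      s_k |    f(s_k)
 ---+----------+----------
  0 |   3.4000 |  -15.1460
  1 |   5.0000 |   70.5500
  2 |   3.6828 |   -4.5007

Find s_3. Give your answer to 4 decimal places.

3.7618

s_3 = 3.6828 − (-4.5007)·(3.6828 − 5.0000) / (-4.5007 − 70.5500)
   = 3.6828 − (5.928322)/(-75.050700) = 3.761791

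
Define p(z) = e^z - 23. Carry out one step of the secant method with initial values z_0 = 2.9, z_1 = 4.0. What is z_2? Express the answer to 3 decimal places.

3.046

p(2.9) = -4.82585, p(4.0) = 31.59815
z_2 = 4.00000 − 31.59815·(4.00000 − 2.90000) / (31.59815 − (-4.82585)) = 4.00000 − (34.75797)/(36.42400) = 3.04574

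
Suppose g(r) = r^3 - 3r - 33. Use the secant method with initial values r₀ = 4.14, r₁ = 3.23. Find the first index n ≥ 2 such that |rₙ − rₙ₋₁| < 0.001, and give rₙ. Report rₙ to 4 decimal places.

g(4.14) = 25.537944, g(3.23) = -8.991733
r₂ = 3.230000 − (-8.991733)·(-0.910000)/(-34.529677) = 3.466969;  |Δ| = 0.236969
g(3.466969) = -1.728363
r₃ = 3.466969 − (-1.728363)·(0.236969)/(7.263370) = 3.523358;  |Δ| = 0.056388
g(3.523358) = 0.169064
r₄ = 3.523358 − 0.169064·(0.056388)/(1.897427) = 3.518333;  |Δ| = 0.005024
g(3.518333) = -0.002712
r₅ = 3.518333 − (-0.002712)·(-0.005024)/(-0.171776) = 3.518413;  |Δ| = 0.000079
|r₅ − r₄| = 0.000079 < 0.001

n = 5, rₙ = 3.5184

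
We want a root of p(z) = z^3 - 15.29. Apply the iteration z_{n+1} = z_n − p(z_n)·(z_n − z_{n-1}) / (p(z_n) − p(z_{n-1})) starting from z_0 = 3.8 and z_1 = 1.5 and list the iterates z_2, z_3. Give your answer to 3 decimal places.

p(3.8) = 39.58200, p(1.5) = -11.91500
z_2 = 1.50000 − (-11.91500)·(1.50000 − 3.80000) / (-11.91500 − 39.58200) = 1.50000 − (27.40450)/(-51.49700) = 2.03216
p(2.03216) = -6.89788
z_3 = 2.03216 − (-6.89788)·(2.03216 − 1.50000) / (-6.89788 − (-11.91500)) = 2.03216 − (-3.67075)/(5.01712) = 2.76380

2.032, 2.764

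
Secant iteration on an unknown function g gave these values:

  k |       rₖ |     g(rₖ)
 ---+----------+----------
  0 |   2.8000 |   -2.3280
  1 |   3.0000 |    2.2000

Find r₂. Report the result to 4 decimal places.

r₂ = 3.0000 − 2.2000·(3.0000 − 2.8000) / (2.2000 − (-2.3280))
   = 3.0000 − (0.440000)/(4.528000) = 2.902827

2.9028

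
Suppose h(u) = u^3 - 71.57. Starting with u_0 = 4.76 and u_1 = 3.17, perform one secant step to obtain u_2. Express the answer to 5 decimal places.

4.00093

h(4.76) = 36.2801760, h(3.17) = -39.7149870
u_2 = 3.1700000 − (-39.7149870)·(3.1700000 − 4.7600000) / (-39.7149870 − 36.2801760) = 3.1700000 − (63.1468293)/(-75.9951630) = 4.0009322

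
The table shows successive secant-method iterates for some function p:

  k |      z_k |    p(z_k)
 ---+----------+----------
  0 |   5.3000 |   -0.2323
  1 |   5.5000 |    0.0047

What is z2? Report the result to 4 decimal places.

5.4960

z2 = 5.5000 − 0.0047·(5.5000 − 5.3000) / (0.0047 − (-0.2323))
   = 5.5000 − (0.000940)/(0.237000) = 5.496034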